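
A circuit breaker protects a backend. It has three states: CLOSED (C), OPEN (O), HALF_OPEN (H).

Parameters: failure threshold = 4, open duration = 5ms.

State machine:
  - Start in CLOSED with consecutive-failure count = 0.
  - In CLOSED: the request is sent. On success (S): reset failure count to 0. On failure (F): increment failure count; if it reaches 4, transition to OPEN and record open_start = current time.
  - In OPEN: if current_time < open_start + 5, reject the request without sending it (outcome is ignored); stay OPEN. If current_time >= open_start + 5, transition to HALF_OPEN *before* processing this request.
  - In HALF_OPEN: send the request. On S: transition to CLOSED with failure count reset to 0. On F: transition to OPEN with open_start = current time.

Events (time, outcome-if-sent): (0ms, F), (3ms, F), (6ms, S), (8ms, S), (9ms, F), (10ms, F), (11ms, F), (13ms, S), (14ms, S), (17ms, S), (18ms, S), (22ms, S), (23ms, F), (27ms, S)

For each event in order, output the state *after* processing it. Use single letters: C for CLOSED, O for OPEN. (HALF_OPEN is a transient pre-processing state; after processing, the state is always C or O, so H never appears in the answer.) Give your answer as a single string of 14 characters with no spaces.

State after each event:
  event#1 t=0ms outcome=F: state=CLOSED
  event#2 t=3ms outcome=F: state=CLOSED
  event#3 t=6ms outcome=S: state=CLOSED
  event#4 t=8ms outcome=S: state=CLOSED
  event#5 t=9ms outcome=F: state=CLOSED
  event#6 t=10ms outcome=F: state=CLOSED
  event#7 t=11ms outcome=F: state=CLOSED
  event#8 t=13ms outcome=S: state=CLOSED
  event#9 t=14ms outcome=S: state=CLOSED
  event#10 t=17ms outcome=S: state=CLOSED
  event#11 t=18ms outcome=S: state=CLOSED
  event#12 t=22ms outcome=S: state=CLOSED
  event#13 t=23ms outcome=F: state=CLOSED
  event#14 t=27ms outcome=S: state=CLOSED

Answer: CCCCCCCCCCCCCC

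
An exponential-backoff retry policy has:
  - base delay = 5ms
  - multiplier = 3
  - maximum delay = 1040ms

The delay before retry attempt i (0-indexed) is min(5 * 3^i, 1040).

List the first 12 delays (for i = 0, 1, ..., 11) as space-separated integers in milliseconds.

Answer: 5 15 45 135 405 1040 1040 1040 1040 1040 1040 1040

Derivation:
Computing each delay:
  i=0: min(5*3^0, 1040) = 5
  i=1: min(5*3^1, 1040) = 15
  i=2: min(5*3^2, 1040) = 45
  i=3: min(5*3^3, 1040) = 135
  i=4: min(5*3^4, 1040) = 405
  i=5: min(5*3^5, 1040) = 1040
  i=6: min(5*3^6, 1040) = 1040
  i=7: min(5*3^7, 1040) = 1040
  i=8: min(5*3^8, 1040) = 1040
  i=9: min(5*3^9, 1040) = 1040
  i=10: min(5*3^10, 1040) = 1040
  i=11: min(5*3^11, 1040) = 1040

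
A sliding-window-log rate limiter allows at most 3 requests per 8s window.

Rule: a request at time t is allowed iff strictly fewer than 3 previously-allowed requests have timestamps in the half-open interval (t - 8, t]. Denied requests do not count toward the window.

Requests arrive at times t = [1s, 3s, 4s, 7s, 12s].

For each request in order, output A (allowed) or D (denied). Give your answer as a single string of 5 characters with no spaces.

Tracking allowed requests in the window:
  req#1 t=1s: ALLOW
  req#2 t=3s: ALLOW
  req#3 t=4s: ALLOW
  req#4 t=7s: DENY
  req#5 t=12s: ALLOW

Answer: AAADA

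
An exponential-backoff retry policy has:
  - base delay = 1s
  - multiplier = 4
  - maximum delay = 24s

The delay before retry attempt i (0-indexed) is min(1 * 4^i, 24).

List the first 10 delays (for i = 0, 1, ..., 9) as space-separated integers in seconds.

Answer: 1 4 16 24 24 24 24 24 24 24

Derivation:
Computing each delay:
  i=0: min(1*4^0, 24) = 1
  i=1: min(1*4^1, 24) = 4
  i=2: min(1*4^2, 24) = 16
  i=3: min(1*4^3, 24) = 24
  i=4: min(1*4^4, 24) = 24
  i=5: min(1*4^5, 24) = 24
  i=6: min(1*4^6, 24) = 24
  i=7: min(1*4^7, 24) = 24
  i=8: min(1*4^8, 24) = 24
  i=9: min(1*4^9, 24) = 24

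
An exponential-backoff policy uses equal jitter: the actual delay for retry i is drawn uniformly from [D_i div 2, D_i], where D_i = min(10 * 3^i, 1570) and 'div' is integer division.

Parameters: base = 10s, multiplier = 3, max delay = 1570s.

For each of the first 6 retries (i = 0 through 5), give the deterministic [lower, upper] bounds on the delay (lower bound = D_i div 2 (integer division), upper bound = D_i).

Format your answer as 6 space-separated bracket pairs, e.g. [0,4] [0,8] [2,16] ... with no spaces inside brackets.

Computing bounds per retry:
  i=0: D_i=min(10*3^0,1570)=10, bounds=[5,10]
  i=1: D_i=min(10*3^1,1570)=30, bounds=[15,30]
  i=2: D_i=min(10*3^2,1570)=90, bounds=[45,90]
  i=3: D_i=min(10*3^3,1570)=270, bounds=[135,270]
  i=4: D_i=min(10*3^4,1570)=810, bounds=[405,810]
  i=5: D_i=min(10*3^5,1570)=1570, bounds=[785,1570]

Answer: [5,10] [15,30] [45,90] [135,270] [405,810] [785,1570]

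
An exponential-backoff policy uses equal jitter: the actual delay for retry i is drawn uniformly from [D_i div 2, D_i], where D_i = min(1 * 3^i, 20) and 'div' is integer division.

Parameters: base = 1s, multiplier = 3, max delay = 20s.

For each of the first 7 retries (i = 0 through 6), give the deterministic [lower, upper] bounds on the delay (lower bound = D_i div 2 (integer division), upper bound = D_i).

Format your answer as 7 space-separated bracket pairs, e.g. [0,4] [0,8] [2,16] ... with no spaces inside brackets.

Computing bounds per retry:
  i=0: D_i=min(1*3^0,20)=1, bounds=[0,1]
  i=1: D_i=min(1*3^1,20)=3, bounds=[1,3]
  i=2: D_i=min(1*3^2,20)=9, bounds=[4,9]
  i=3: D_i=min(1*3^3,20)=20, bounds=[10,20]
  i=4: D_i=min(1*3^4,20)=20, bounds=[10,20]
  i=5: D_i=min(1*3^5,20)=20, bounds=[10,20]
  i=6: D_i=min(1*3^6,20)=20, bounds=[10,20]

Answer: [0,1] [1,3] [4,9] [10,20] [10,20] [10,20] [10,20]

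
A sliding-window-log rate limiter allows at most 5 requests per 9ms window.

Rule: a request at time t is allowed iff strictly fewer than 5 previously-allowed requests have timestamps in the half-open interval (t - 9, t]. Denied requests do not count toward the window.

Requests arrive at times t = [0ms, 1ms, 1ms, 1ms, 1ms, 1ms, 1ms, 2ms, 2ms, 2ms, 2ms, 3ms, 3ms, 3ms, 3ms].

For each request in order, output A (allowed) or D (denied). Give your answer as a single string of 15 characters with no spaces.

Tracking allowed requests in the window:
  req#1 t=0ms: ALLOW
  req#2 t=1ms: ALLOW
  req#3 t=1ms: ALLOW
  req#4 t=1ms: ALLOW
  req#5 t=1ms: ALLOW
  req#6 t=1ms: DENY
  req#7 t=1ms: DENY
  req#8 t=2ms: DENY
  req#9 t=2ms: DENY
  req#10 t=2ms: DENY
  req#11 t=2ms: DENY
  req#12 t=3ms: DENY
  req#13 t=3ms: DENY
  req#14 t=3ms: DENY
  req#15 t=3ms: DENY

Answer: AAAAADDDDDDDDDD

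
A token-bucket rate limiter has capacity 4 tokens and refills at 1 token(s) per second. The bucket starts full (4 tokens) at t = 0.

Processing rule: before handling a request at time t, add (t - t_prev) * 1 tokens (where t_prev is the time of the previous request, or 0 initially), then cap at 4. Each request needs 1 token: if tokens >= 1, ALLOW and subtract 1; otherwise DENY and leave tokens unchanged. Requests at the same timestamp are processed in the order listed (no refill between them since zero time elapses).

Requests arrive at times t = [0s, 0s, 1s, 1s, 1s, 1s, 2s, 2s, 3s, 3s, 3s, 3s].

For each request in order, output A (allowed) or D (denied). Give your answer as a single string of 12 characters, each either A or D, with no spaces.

Simulating step by step:
  req#1 t=0s: ALLOW
  req#2 t=0s: ALLOW
  req#3 t=1s: ALLOW
  req#4 t=1s: ALLOW
  req#5 t=1s: ALLOW
  req#6 t=1s: DENY
  req#7 t=2s: ALLOW
  req#8 t=2s: DENY
  req#9 t=3s: ALLOW
  req#10 t=3s: DENY
  req#11 t=3s: DENY
  req#12 t=3s: DENY

Answer: AAAAADADADDD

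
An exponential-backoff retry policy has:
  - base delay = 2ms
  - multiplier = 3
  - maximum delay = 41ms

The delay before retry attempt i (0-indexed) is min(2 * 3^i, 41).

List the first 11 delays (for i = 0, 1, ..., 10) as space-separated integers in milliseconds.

Answer: 2 6 18 41 41 41 41 41 41 41 41

Derivation:
Computing each delay:
  i=0: min(2*3^0, 41) = 2
  i=1: min(2*3^1, 41) = 6
  i=2: min(2*3^2, 41) = 18
  i=3: min(2*3^3, 41) = 41
  i=4: min(2*3^4, 41) = 41
  i=5: min(2*3^5, 41) = 41
  i=6: min(2*3^6, 41) = 41
  i=7: min(2*3^7, 41) = 41
  i=8: min(2*3^8, 41) = 41
  i=9: min(2*3^9, 41) = 41
  i=10: min(2*3^10, 41) = 41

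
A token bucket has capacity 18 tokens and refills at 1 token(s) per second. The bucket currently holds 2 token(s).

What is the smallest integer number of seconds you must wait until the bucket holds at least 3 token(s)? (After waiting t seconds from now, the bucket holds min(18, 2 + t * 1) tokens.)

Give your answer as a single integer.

Answer: 1

Derivation:
Need 2 + t * 1 >= 3, so t >= 1/1.
Smallest integer t = ceil(1/1) = 1.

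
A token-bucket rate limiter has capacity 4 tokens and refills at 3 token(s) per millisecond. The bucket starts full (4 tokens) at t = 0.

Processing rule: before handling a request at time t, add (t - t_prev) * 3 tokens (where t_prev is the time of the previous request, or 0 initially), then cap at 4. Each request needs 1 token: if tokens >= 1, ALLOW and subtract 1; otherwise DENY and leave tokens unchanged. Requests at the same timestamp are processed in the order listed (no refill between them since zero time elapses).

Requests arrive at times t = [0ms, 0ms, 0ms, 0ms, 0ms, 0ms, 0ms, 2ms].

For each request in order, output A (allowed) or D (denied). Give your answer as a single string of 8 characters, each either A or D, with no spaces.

Answer: AAAADDDA

Derivation:
Simulating step by step:
  req#1 t=0ms: ALLOW
  req#2 t=0ms: ALLOW
  req#3 t=0ms: ALLOW
  req#4 t=0ms: ALLOW
  req#5 t=0ms: DENY
  req#6 t=0ms: DENY
  req#7 t=0ms: DENY
  req#8 t=2ms: ALLOW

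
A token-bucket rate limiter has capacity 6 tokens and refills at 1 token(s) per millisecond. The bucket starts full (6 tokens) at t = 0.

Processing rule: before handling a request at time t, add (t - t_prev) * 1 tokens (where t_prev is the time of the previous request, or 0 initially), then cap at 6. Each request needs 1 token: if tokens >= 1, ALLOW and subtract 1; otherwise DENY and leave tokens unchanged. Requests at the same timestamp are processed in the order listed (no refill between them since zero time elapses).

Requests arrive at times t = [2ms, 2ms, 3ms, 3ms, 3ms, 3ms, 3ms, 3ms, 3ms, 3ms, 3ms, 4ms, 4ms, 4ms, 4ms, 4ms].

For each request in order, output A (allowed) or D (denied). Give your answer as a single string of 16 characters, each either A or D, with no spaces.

Answer: AAAAAAADDDDADDDD

Derivation:
Simulating step by step:
  req#1 t=2ms: ALLOW
  req#2 t=2ms: ALLOW
  req#3 t=3ms: ALLOW
  req#4 t=3ms: ALLOW
  req#5 t=3ms: ALLOW
  req#6 t=3ms: ALLOW
  req#7 t=3ms: ALLOW
  req#8 t=3ms: DENY
  req#9 t=3ms: DENY
  req#10 t=3ms: DENY
  req#11 t=3ms: DENY
  req#12 t=4ms: ALLOW
  req#13 t=4ms: DENY
  req#14 t=4ms: DENY
  req#15 t=4ms: DENY
  req#16 t=4ms: DENY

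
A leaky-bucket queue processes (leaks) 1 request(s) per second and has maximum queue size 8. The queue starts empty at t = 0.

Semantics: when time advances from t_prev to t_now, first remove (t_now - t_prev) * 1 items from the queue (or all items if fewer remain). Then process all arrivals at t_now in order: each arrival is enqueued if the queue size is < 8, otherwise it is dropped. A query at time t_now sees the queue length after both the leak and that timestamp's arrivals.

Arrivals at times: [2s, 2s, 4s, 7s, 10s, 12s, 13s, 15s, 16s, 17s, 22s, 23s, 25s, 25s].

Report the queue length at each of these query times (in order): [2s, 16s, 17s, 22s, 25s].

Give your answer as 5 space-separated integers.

Answer: 2 1 1 1 2

Derivation:
Queue lengths at query times:
  query t=2s: backlog = 2
  query t=16s: backlog = 1
  query t=17s: backlog = 1
  query t=22s: backlog = 1
  query t=25s: backlog = 2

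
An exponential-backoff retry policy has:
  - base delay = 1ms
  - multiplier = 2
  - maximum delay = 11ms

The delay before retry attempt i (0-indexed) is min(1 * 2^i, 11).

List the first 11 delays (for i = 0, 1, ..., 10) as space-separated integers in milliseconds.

Computing each delay:
  i=0: min(1*2^0, 11) = 1
  i=1: min(1*2^1, 11) = 2
  i=2: min(1*2^2, 11) = 4
  i=3: min(1*2^3, 11) = 8
  i=4: min(1*2^4, 11) = 11
  i=5: min(1*2^5, 11) = 11
  i=6: min(1*2^6, 11) = 11
  i=7: min(1*2^7, 11) = 11
  i=8: min(1*2^8, 11) = 11
  i=9: min(1*2^9, 11) = 11
  i=10: min(1*2^10, 11) = 11

Answer: 1 2 4 8 11 11 11 11 11 11 11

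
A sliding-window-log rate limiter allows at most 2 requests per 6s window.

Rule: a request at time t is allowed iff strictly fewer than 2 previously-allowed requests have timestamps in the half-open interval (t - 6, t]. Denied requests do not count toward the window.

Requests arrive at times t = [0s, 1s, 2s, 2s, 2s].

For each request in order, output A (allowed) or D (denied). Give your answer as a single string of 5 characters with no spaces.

Tracking allowed requests in the window:
  req#1 t=0s: ALLOW
  req#2 t=1s: ALLOW
  req#3 t=2s: DENY
  req#4 t=2s: DENY
  req#5 t=2s: DENY

Answer: AADDD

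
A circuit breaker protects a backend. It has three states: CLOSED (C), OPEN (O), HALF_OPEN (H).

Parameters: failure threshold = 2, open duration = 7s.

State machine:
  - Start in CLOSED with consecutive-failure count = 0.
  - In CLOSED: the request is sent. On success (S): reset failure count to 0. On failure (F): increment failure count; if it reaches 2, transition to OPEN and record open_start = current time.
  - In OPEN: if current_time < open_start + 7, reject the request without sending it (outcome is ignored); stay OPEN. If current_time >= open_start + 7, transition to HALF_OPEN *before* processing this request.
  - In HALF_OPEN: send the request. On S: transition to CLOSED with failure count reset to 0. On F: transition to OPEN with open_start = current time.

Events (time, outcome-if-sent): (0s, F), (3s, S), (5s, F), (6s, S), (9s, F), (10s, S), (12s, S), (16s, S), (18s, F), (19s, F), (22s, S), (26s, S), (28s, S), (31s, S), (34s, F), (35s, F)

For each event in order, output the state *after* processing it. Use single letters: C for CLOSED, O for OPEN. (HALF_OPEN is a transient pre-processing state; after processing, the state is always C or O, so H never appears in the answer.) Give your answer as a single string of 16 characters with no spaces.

State after each event:
  event#1 t=0s outcome=F: state=CLOSED
  event#2 t=3s outcome=S: state=CLOSED
  event#3 t=5s outcome=F: state=CLOSED
  event#4 t=6s outcome=S: state=CLOSED
  event#5 t=9s outcome=F: state=CLOSED
  event#6 t=10s outcome=S: state=CLOSED
  event#7 t=12s outcome=S: state=CLOSED
  event#8 t=16s outcome=S: state=CLOSED
  event#9 t=18s outcome=F: state=CLOSED
  event#10 t=19s outcome=F: state=OPEN
  event#11 t=22s outcome=S: state=OPEN
  event#12 t=26s outcome=S: state=CLOSED
  event#13 t=28s outcome=S: state=CLOSED
  event#14 t=31s outcome=S: state=CLOSED
  event#15 t=34s outcome=F: state=CLOSED
  event#16 t=35s outcome=F: state=OPEN

Answer: CCCCCCCCCOOCCCCO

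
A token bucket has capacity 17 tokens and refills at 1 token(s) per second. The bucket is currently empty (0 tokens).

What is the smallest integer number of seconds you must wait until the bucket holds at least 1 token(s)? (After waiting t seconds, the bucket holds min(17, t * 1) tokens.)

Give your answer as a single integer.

Need t * 1 >= 1, so t >= 1/1.
Smallest integer t = ceil(1/1) = 1.

Answer: 1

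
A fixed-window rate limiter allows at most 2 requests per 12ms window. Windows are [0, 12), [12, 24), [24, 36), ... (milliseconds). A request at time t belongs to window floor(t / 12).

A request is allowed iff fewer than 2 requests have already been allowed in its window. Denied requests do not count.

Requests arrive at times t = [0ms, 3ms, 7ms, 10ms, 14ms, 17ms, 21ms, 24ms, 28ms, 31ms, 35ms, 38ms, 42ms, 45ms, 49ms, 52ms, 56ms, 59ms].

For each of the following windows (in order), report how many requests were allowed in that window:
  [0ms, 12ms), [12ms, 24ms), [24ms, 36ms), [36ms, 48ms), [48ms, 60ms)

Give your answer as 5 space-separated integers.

Answer: 2 2 2 2 2

Derivation:
Processing requests:
  req#1 t=0ms (window 0): ALLOW
  req#2 t=3ms (window 0): ALLOW
  req#3 t=7ms (window 0): DENY
  req#4 t=10ms (window 0): DENY
  req#5 t=14ms (window 1): ALLOW
  req#6 t=17ms (window 1): ALLOW
  req#7 t=21ms (window 1): DENY
  req#8 t=24ms (window 2): ALLOW
  req#9 t=28ms (window 2): ALLOW
  req#10 t=31ms (window 2): DENY
  req#11 t=35ms (window 2): DENY
  req#12 t=38ms (window 3): ALLOW
  req#13 t=42ms (window 3): ALLOW
  req#14 t=45ms (window 3): DENY
  req#15 t=49ms (window 4): ALLOW
  req#16 t=52ms (window 4): ALLOW
  req#17 t=56ms (window 4): DENY
  req#18 t=59ms (window 4): DENY

Allowed counts by window: 2 2 2 2 2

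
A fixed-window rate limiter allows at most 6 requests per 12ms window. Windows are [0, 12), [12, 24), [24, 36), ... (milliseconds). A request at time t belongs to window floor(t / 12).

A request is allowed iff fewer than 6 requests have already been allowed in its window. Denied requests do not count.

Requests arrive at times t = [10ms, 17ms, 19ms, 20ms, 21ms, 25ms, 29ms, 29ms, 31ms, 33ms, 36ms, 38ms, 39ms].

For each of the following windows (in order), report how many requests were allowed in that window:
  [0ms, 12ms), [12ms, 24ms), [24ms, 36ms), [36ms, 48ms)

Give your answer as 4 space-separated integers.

Answer: 1 4 5 3

Derivation:
Processing requests:
  req#1 t=10ms (window 0): ALLOW
  req#2 t=17ms (window 1): ALLOW
  req#3 t=19ms (window 1): ALLOW
  req#4 t=20ms (window 1): ALLOW
  req#5 t=21ms (window 1): ALLOW
  req#6 t=25ms (window 2): ALLOW
  req#7 t=29ms (window 2): ALLOW
  req#8 t=29ms (window 2): ALLOW
  req#9 t=31ms (window 2): ALLOW
  req#10 t=33ms (window 2): ALLOW
  req#11 t=36ms (window 3): ALLOW
  req#12 t=38ms (window 3): ALLOW
  req#13 t=39ms (window 3): ALLOW

Allowed counts by window: 1 4 5 3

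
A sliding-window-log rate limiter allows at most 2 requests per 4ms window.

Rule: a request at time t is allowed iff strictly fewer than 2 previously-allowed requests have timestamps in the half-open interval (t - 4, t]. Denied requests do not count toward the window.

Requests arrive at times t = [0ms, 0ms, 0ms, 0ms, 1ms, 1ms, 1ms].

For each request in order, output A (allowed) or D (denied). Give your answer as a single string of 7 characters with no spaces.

Answer: AADDDDD

Derivation:
Tracking allowed requests in the window:
  req#1 t=0ms: ALLOW
  req#2 t=0ms: ALLOW
  req#3 t=0ms: DENY
  req#4 t=0ms: DENY
  req#5 t=1ms: DENY
  req#6 t=1ms: DENY
  req#7 t=1ms: DENY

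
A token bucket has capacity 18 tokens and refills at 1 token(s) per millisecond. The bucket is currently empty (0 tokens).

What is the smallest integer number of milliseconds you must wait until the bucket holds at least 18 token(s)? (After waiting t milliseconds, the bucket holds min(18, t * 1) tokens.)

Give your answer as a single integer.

Need t * 1 >= 18, so t >= 18/1.
Smallest integer t = ceil(18/1) = 18.

Answer: 18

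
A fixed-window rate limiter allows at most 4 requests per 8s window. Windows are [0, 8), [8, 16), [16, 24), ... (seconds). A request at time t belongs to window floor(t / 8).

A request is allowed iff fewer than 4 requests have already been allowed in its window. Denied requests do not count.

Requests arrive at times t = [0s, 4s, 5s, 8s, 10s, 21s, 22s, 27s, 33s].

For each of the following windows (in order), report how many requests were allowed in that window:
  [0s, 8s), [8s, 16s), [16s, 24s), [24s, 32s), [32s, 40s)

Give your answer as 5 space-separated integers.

Processing requests:
  req#1 t=0s (window 0): ALLOW
  req#2 t=4s (window 0): ALLOW
  req#3 t=5s (window 0): ALLOW
  req#4 t=8s (window 1): ALLOW
  req#5 t=10s (window 1): ALLOW
  req#6 t=21s (window 2): ALLOW
  req#7 t=22s (window 2): ALLOW
  req#8 t=27s (window 3): ALLOW
  req#9 t=33s (window 4): ALLOW

Allowed counts by window: 3 2 2 1 1

Answer: 3 2 2 1 1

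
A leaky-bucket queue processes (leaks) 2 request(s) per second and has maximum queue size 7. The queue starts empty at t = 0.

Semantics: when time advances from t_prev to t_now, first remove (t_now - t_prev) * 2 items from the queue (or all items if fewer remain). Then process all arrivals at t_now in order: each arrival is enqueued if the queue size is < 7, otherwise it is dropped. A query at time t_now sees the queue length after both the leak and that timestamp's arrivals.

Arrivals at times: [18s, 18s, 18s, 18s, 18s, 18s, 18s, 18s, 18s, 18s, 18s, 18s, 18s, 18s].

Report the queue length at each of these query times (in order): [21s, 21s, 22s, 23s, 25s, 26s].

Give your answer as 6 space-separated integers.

Queue lengths at query times:
  query t=21s: backlog = 1
  query t=21s: backlog = 1
  query t=22s: backlog = 0
  query t=23s: backlog = 0
  query t=25s: backlog = 0
  query t=26s: backlog = 0

Answer: 1 1 0 0 0 0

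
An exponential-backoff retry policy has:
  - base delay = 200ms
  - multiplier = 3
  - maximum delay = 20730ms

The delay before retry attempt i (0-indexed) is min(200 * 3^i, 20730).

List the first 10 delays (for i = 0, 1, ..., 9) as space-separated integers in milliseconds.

Computing each delay:
  i=0: min(200*3^0, 20730) = 200
  i=1: min(200*3^1, 20730) = 600
  i=2: min(200*3^2, 20730) = 1800
  i=3: min(200*3^3, 20730) = 5400
  i=4: min(200*3^4, 20730) = 16200
  i=5: min(200*3^5, 20730) = 20730
  i=6: min(200*3^6, 20730) = 20730
  i=7: min(200*3^7, 20730) = 20730
  i=8: min(200*3^8, 20730) = 20730
  i=9: min(200*3^9, 20730) = 20730

Answer: 200 600 1800 5400 16200 20730 20730 20730 20730 20730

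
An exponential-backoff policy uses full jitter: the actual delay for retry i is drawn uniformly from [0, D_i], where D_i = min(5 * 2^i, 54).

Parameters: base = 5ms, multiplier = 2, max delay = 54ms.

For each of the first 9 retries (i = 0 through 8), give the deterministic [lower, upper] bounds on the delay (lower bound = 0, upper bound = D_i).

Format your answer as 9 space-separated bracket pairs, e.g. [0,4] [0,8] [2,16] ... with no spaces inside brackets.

Answer: [0,5] [0,10] [0,20] [0,40] [0,54] [0,54] [0,54] [0,54] [0,54]

Derivation:
Computing bounds per retry:
  i=0: D_i=min(5*2^0,54)=5, bounds=[0,5]
  i=1: D_i=min(5*2^1,54)=10, bounds=[0,10]
  i=2: D_i=min(5*2^2,54)=20, bounds=[0,20]
  i=3: D_i=min(5*2^3,54)=40, bounds=[0,40]
  i=4: D_i=min(5*2^4,54)=54, bounds=[0,54]
  i=5: D_i=min(5*2^5,54)=54, bounds=[0,54]
  i=6: D_i=min(5*2^6,54)=54, bounds=[0,54]
  i=7: D_i=min(5*2^7,54)=54, bounds=[0,54]
  i=8: D_i=min(5*2^8,54)=54, bounds=[0,54]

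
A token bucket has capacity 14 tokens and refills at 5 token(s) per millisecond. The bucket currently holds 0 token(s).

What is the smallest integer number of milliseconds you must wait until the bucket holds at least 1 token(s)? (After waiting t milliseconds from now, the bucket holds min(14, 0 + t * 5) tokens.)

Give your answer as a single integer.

Answer: 1

Derivation:
Need 0 + t * 5 >= 1, so t >= 1/5.
Smallest integer t = ceil(1/5) = 1.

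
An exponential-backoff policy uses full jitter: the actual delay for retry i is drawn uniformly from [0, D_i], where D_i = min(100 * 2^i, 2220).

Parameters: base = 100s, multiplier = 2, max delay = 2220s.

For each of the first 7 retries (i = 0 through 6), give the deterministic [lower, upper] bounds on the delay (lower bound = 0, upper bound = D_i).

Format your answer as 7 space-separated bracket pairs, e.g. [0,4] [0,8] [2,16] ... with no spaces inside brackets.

Answer: [0,100] [0,200] [0,400] [0,800] [0,1600] [0,2220] [0,2220]

Derivation:
Computing bounds per retry:
  i=0: D_i=min(100*2^0,2220)=100, bounds=[0,100]
  i=1: D_i=min(100*2^1,2220)=200, bounds=[0,200]
  i=2: D_i=min(100*2^2,2220)=400, bounds=[0,400]
  i=3: D_i=min(100*2^3,2220)=800, bounds=[0,800]
  i=4: D_i=min(100*2^4,2220)=1600, bounds=[0,1600]
  i=5: D_i=min(100*2^5,2220)=2220, bounds=[0,2220]
  i=6: D_i=min(100*2^6,2220)=2220, bounds=[0,2220]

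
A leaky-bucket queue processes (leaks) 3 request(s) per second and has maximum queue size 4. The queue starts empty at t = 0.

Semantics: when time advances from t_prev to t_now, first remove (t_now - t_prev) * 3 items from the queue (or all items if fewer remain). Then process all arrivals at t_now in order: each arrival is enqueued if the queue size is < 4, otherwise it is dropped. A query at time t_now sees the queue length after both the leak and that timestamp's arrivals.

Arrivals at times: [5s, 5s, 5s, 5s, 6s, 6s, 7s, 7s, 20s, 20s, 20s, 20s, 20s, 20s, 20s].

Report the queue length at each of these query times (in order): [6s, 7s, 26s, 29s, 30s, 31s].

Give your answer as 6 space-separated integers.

Queue lengths at query times:
  query t=6s: backlog = 3
  query t=7s: backlog = 2
  query t=26s: backlog = 0
  query t=29s: backlog = 0
  query t=30s: backlog = 0
  query t=31s: backlog = 0

Answer: 3 2 0 0 0 0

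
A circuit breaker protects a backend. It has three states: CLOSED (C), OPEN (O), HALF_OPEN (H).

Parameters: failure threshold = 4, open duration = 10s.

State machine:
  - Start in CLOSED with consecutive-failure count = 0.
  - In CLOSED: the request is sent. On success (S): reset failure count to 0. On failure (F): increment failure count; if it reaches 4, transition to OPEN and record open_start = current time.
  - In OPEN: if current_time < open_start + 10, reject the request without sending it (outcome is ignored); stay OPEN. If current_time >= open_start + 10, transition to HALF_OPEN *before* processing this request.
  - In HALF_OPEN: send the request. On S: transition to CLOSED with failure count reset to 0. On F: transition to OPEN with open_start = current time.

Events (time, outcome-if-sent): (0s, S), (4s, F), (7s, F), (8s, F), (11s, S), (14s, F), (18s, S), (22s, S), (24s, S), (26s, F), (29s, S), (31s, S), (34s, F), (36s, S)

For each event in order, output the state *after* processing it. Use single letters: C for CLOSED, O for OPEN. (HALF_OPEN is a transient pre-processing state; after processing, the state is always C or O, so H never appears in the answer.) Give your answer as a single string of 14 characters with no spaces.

State after each event:
  event#1 t=0s outcome=S: state=CLOSED
  event#2 t=4s outcome=F: state=CLOSED
  event#3 t=7s outcome=F: state=CLOSED
  event#4 t=8s outcome=F: state=CLOSED
  event#5 t=11s outcome=S: state=CLOSED
  event#6 t=14s outcome=F: state=CLOSED
  event#7 t=18s outcome=S: state=CLOSED
  event#8 t=22s outcome=S: state=CLOSED
  event#9 t=24s outcome=S: state=CLOSED
  event#10 t=26s outcome=F: state=CLOSED
  event#11 t=29s outcome=S: state=CLOSED
  event#12 t=31s outcome=S: state=CLOSED
  event#13 t=34s outcome=F: state=CLOSED
  event#14 t=36s outcome=S: state=CLOSED

Answer: CCCCCCCCCCCCCC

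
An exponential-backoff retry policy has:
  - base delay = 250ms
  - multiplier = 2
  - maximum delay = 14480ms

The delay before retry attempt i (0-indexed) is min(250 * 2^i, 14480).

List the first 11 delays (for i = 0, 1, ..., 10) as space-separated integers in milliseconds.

Computing each delay:
  i=0: min(250*2^0, 14480) = 250
  i=1: min(250*2^1, 14480) = 500
  i=2: min(250*2^2, 14480) = 1000
  i=3: min(250*2^3, 14480) = 2000
  i=4: min(250*2^4, 14480) = 4000
  i=5: min(250*2^5, 14480) = 8000
  i=6: min(250*2^6, 14480) = 14480
  i=7: min(250*2^7, 14480) = 14480
  i=8: min(250*2^8, 14480) = 14480
  i=9: min(250*2^9, 14480) = 14480
  i=10: min(250*2^10, 14480) = 14480

Answer: 250 500 1000 2000 4000 8000 14480 14480 14480 14480 14480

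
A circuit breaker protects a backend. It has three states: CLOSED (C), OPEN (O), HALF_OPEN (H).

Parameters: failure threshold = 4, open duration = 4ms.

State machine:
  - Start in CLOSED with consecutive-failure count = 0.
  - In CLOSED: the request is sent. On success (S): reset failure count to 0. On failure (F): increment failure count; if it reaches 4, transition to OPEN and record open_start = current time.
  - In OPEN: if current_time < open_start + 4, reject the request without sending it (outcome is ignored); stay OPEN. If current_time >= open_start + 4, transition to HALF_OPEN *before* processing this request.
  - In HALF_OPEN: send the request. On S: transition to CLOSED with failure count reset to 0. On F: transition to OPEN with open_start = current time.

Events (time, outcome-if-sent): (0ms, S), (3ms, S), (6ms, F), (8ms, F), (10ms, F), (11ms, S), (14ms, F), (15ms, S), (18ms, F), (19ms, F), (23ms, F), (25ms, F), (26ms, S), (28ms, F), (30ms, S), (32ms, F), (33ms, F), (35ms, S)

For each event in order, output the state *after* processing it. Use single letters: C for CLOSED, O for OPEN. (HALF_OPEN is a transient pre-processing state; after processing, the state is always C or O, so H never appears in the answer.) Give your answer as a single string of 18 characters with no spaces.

State after each event:
  event#1 t=0ms outcome=S: state=CLOSED
  event#2 t=3ms outcome=S: state=CLOSED
  event#3 t=6ms outcome=F: state=CLOSED
  event#4 t=8ms outcome=F: state=CLOSED
  event#5 t=10ms outcome=F: state=CLOSED
  event#6 t=11ms outcome=S: state=CLOSED
  event#7 t=14ms outcome=F: state=CLOSED
  event#8 t=15ms outcome=S: state=CLOSED
  event#9 t=18ms outcome=F: state=CLOSED
  event#10 t=19ms outcome=F: state=CLOSED
  event#11 t=23ms outcome=F: state=CLOSED
  event#12 t=25ms outcome=F: state=OPEN
  event#13 t=26ms outcome=S: state=OPEN
  event#14 t=28ms outcome=F: state=OPEN
  event#15 t=30ms outcome=S: state=CLOSED
  event#16 t=32ms outcome=F: state=CLOSED
  event#17 t=33ms outcome=F: state=CLOSED
  event#18 t=35ms outcome=S: state=CLOSED

Answer: CCCCCCCCCCCOOOCCCC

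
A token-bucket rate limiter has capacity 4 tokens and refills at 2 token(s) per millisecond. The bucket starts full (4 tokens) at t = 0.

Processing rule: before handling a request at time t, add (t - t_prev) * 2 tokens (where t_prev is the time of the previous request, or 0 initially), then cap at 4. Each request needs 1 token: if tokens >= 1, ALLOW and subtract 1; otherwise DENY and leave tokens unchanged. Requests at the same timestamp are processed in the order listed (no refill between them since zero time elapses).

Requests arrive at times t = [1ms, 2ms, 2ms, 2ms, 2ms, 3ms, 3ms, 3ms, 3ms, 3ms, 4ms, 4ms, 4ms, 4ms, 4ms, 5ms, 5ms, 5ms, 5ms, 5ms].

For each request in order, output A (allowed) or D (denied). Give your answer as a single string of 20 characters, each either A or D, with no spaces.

Simulating step by step:
  req#1 t=1ms: ALLOW
  req#2 t=2ms: ALLOW
  req#3 t=2ms: ALLOW
  req#4 t=2ms: ALLOW
  req#5 t=2ms: ALLOW
  req#6 t=3ms: ALLOW
  req#7 t=3ms: ALLOW
  req#8 t=3ms: DENY
  req#9 t=3ms: DENY
  req#10 t=3ms: DENY
  req#11 t=4ms: ALLOW
  req#12 t=4ms: ALLOW
  req#13 t=4ms: DENY
  req#14 t=4ms: DENY
  req#15 t=4ms: DENY
  req#16 t=5ms: ALLOW
  req#17 t=5ms: ALLOW
  req#18 t=5ms: DENY
  req#19 t=5ms: DENY
  req#20 t=5ms: DENY

Answer: AAAAAAADDDAADDDAADDD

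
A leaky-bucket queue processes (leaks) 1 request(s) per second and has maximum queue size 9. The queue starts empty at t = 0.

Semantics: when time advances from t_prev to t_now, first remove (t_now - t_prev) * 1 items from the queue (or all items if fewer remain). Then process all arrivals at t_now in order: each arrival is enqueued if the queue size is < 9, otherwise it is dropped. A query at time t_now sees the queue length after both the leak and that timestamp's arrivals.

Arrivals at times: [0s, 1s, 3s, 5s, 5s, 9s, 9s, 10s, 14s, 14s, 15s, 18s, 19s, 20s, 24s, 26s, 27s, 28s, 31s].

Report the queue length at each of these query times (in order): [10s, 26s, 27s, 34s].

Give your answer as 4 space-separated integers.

Answer: 2 1 1 0

Derivation:
Queue lengths at query times:
  query t=10s: backlog = 2
  query t=26s: backlog = 1
  query t=27s: backlog = 1
  query t=34s: backlog = 0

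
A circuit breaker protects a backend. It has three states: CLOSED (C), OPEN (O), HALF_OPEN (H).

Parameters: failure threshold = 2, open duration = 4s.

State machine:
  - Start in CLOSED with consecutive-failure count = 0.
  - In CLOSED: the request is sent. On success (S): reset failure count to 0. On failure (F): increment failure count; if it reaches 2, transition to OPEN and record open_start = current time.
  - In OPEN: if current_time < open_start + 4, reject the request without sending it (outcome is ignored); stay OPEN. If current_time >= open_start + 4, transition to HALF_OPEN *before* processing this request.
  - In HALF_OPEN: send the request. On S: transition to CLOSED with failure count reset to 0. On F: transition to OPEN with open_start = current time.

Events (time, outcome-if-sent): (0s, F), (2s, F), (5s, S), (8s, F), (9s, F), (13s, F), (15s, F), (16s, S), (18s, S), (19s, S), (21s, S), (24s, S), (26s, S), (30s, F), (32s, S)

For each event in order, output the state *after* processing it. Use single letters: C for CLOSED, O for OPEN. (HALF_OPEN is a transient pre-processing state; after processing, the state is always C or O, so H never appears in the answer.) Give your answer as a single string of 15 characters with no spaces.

State after each event:
  event#1 t=0s outcome=F: state=CLOSED
  event#2 t=2s outcome=F: state=OPEN
  event#3 t=5s outcome=S: state=OPEN
  event#4 t=8s outcome=F: state=OPEN
  event#5 t=9s outcome=F: state=OPEN
  event#6 t=13s outcome=F: state=OPEN
  event#7 t=15s outcome=F: state=OPEN
  event#8 t=16s outcome=S: state=OPEN
  event#9 t=18s outcome=S: state=CLOSED
  event#10 t=19s outcome=S: state=CLOSED
  event#11 t=21s outcome=S: state=CLOSED
  event#12 t=24s outcome=S: state=CLOSED
  event#13 t=26s outcome=S: state=CLOSED
  event#14 t=30s outcome=F: state=CLOSED
  event#15 t=32s outcome=S: state=CLOSED

Answer: COOOOOOOCCCCCCC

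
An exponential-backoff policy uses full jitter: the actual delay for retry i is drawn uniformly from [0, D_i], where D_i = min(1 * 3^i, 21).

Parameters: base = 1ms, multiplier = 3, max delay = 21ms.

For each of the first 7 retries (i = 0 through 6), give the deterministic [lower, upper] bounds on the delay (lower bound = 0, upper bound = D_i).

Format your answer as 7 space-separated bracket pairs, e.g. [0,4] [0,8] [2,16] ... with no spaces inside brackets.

Answer: [0,1] [0,3] [0,9] [0,21] [0,21] [0,21] [0,21]

Derivation:
Computing bounds per retry:
  i=0: D_i=min(1*3^0,21)=1, bounds=[0,1]
  i=1: D_i=min(1*3^1,21)=3, bounds=[0,3]
  i=2: D_i=min(1*3^2,21)=9, bounds=[0,9]
  i=3: D_i=min(1*3^3,21)=21, bounds=[0,21]
  i=4: D_i=min(1*3^4,21)=21, bounds=[0,21]
  i=5: D_i=min(1*3^5,21)=21, bounds=[0,21]
  i=6: D_i=min(1*3^6,21)=21, bounds=[0,21]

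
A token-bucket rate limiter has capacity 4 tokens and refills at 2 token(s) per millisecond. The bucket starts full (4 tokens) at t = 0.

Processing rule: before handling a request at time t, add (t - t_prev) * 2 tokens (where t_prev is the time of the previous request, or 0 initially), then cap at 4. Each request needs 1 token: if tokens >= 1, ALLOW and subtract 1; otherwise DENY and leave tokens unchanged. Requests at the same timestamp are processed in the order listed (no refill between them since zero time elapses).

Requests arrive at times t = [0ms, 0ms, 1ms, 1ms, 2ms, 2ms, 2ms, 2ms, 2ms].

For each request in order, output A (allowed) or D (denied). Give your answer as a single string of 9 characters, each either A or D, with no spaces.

Simulating step by step:
  req#1 t=0ms: ALLOW
  req#2 t=0ms: ALLOW
  req#3 t=1ms: ALLOW
  req#4 t=1ms: ALLOW
  req#5 t=2ms: ALLOW
  req#6 t=2ms: ALLOW
  req#7 t=2ms: ALLOW
  req#8 t=2ms: ALLOW
  req#9 t=2ms: DENY

Answer: AAAAAAAAD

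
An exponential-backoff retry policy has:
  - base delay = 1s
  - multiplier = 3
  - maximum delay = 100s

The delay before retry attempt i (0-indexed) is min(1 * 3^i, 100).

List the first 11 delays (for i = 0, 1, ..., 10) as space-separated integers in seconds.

Computing each delay:
  i=0: min(1*3^0, 100) = 1
  i=1: min(1*3^1, 100) = 3
  i=2: min(1*3^2, 100) = 9
  i=3: min(1*3^3, 100) = 27
  i=4: min(1*3^4, 100) = 81
  i=5: min(1*3^5, 100) = 100
  i=6: min(1*3^6, 100) = 100
  i=7: min(1*3^7, 100) = 100
  i=8: min(1*3^8, 100) = 100
  i=9: min(1*3^9, 100) = 100
  i=10: min(1*3^10, 100) = 100

Answer: 1 3 9 27 81 100 100 100 100 100 100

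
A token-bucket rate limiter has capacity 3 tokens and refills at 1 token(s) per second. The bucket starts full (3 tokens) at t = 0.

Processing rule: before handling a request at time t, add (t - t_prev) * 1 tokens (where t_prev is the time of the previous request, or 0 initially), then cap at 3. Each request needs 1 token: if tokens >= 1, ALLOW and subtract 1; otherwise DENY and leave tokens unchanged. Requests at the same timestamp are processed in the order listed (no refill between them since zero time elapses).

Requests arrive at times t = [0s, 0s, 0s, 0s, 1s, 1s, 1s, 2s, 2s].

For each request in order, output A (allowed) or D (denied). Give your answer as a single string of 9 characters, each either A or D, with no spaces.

Answer: AAADADDAD

Derivation:
Simulating step by step:
  req#1 t=0s: ALLOW
  req#2 t=0s: ALLOW
  req#3 t=0s: ALLOW
  req#4 t=0s: DENY
  req#5 t=1s: ALLOW
  req#6 t=1s: DENY
  req#7 t=1s: DENY
  req#8 t=2s: ALLOW
  req#9 t=2s: DENY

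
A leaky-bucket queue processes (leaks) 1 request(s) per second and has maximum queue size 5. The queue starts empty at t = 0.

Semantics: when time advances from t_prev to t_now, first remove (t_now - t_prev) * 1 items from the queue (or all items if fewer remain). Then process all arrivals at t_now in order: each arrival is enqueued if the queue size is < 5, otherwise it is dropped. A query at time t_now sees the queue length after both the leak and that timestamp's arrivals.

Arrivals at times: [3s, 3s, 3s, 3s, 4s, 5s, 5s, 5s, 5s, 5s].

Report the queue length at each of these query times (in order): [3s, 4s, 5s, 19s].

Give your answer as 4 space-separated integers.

Queue lengths at query times:
  query t=3s: backlog = 4
  query t=4s: backlog = 4
  query t=5s: backlog = 5
  query t=19s: backlog = 0

Answer: 4 4 5 0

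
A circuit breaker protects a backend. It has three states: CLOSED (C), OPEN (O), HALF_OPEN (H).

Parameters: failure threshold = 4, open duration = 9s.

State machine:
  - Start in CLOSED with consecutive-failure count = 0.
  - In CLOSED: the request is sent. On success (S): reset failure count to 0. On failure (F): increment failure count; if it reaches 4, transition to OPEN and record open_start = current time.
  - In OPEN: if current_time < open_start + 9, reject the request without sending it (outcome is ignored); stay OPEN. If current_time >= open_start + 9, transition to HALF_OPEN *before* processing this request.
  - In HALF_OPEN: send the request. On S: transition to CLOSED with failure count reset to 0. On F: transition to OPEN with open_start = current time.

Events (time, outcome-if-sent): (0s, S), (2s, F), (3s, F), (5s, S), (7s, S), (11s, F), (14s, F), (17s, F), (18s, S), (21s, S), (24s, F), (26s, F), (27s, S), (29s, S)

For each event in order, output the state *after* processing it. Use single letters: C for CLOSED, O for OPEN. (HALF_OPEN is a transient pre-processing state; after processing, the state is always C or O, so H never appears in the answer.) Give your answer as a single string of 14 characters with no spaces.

State after each event:
  event#1 t=0s outcome=S: state=CLOSED
  event#2 t=2s outcome=F: state=CLOSED
  event#3 t=3s outcome=F: state=CLOSED
  event#4 t=5s outcome=S: state=CLOSED
  event#5 t=7s outcome=S: state=CLOSED
  event#6 t=11s outcome=F: state=CLOSED
  event#7 t=14s outcome=F: state=CLOSED
  event#8 t=17s outcome=F: state=CLOSED
  event#9 t=18s outcome=S: state=CLOSED
  event#10 t=21s outcome=S: state=CLOSED
  event#11 t=24s outcome=F: state=CLOSED
  event#12 t=26s outcome=F: state=CLOSED
  event#13 t=27s outcome=S: state=CLOSED
  event#14 t=29s outcome=S: state=CLOSED

Answer: CCCCCCCCCCCCCC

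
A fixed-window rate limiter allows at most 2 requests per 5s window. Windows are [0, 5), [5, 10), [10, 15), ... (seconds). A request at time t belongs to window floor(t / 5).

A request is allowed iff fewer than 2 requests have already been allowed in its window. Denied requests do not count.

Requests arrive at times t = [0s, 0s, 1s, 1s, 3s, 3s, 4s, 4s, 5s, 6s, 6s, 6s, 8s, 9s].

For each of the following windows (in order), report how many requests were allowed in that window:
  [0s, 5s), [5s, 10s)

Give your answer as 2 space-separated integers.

Processing requests:
  req#1 t=0s (window 0): ALLOW
  req#2 t=0s (window 0): ALLOW
  req#3 t=1s (window 0): DENY
  req#4 t=1s (window 0): DENY
  req#5 t=3s (window 0): DENY
  req#6 t=3s (window 0): DENY
  req#7 t=4s (window 0): DENY
  req#8 t=4s (window 0): DENY
  req#9 t=5s (window 1): ALLOW
  req#10 t=6s (window 1): ALLOW
  req#11 t=6s (window 1): DENY
  req#12 t=6s (window 1): DENY
  req#13 t=8s (window 1): DENY
  req#14 t=9s (window 1): DENY

Allowed counts by window: 2 2

Answer: 2 2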